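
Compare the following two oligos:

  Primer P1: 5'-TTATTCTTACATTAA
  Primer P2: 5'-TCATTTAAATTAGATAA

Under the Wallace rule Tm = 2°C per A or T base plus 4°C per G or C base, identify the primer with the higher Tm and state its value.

Primer P2, 38°C

Primer P1: A+T=13, G+C=2 → Tm = 2(13)+4(2) = 34°C
Primer P2: A+T=15, G+C=2 → Tm = 2(15)+4(2) = 38°C
34°C vs 38°C → primer P2 is higher.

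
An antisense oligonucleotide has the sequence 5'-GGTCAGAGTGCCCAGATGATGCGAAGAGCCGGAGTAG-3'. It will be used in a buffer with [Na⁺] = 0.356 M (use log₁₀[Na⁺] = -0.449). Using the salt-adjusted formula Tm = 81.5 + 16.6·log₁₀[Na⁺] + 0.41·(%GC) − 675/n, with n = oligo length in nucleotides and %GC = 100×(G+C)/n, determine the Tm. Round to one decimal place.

80.2°C

Length n = 37. Counting bases: T=5, C=7, G=15, A=10
G+C = 22, so %GC = 22/37 × 100 = 59.459%
Salt term: 16.6 × (-0.449) = -7.453
GC term: 0.41 × 59.459 = 24.378; length term: −675/37 = −18.243
Tm = 81.5 + (-7.453) + 24.378 − 18.243 = 80.182 → 80.2°C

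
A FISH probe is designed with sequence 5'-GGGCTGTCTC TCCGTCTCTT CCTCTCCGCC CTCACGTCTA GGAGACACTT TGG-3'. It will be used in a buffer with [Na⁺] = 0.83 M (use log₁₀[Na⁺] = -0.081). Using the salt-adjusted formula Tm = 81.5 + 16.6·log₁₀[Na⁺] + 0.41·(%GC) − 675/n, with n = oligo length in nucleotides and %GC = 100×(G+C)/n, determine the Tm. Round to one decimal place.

Length n = 53. C=20, G=12, A=5, T=16
G+C = 32, so %GC = 32/53 × 100 = 60.377%
Salt term: 16.6 × (-0.081) = -1.345
GC term: 0.41 × 60.377 = 24.755; length term: −675/53 = −12.736
Tm = 81.5 + (-1.345) + 24.755 − 12.736 = 92.174 → 92.2°C

92.2°C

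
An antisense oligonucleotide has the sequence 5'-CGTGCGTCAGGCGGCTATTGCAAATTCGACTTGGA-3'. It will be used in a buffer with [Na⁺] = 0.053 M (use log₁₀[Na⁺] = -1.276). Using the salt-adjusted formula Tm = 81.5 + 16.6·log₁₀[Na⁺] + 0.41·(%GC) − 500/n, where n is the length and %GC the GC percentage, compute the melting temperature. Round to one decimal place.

68.3°C

Length n = 35. Base counts: C=8, G=11, A=7, T=9
G+C = 19, so %GC = 19/35 × 100 = 54.286%
Salt term: 16.6 × (-1.276) = -21.182
GC term: 0.41 × 54.286 = 22.257; length term: −500/35 = −14.286
Tm = 81.5 + (-21.182) + 22.257 − 14.286 = 68.289 → 68.3°C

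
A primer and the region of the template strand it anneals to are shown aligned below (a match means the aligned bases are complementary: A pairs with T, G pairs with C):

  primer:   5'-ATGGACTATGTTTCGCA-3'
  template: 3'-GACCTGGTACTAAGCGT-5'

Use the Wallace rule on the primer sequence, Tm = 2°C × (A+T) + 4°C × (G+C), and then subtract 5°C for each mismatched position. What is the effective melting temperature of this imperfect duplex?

33°C

Primer base counts: A=4, T=6, G=4, C=3 → A+T=10, G+C=7
Perfect-match Tm = 2(10) + 4(7) = 20 + 28 = 48°C
Mismatches (positions where the bases are not complementary): 3 (at positions 1, 7, 11)
Effective Tm = 48 − 3×5 = 48 − 15 = 33°C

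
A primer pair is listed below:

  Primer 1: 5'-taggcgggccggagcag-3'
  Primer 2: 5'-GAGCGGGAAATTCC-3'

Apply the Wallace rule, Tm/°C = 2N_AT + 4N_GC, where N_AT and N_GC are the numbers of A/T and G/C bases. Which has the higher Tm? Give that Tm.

Primer 1: A+T=4, G+C=13 → Tm = 2(4)+4(13) = 60°C
Primer 2: A+T=6, G+C=8 → Tm = 2(6)+4(8) = 44°C
60°C vs 44°C → primer 1 is higher.

Primer 1, 60°C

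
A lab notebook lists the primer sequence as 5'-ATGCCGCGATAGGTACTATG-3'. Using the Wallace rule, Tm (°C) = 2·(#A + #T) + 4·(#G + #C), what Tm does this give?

Counting bases: C=4, T=5, G=6, A=5
A+T = 10, G+C = 10
Tm = 2(10) + 4(10) = 20 + 40 = 60°C

60°C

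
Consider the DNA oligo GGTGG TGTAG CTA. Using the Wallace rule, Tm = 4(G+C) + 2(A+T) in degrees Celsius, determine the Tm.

Counting bases: G=6, C=1, A=2, T=4
A+T = 6, G+C = 7
Tm = 2(6) + 4(7) = 12 + 28 = 40°C

40°C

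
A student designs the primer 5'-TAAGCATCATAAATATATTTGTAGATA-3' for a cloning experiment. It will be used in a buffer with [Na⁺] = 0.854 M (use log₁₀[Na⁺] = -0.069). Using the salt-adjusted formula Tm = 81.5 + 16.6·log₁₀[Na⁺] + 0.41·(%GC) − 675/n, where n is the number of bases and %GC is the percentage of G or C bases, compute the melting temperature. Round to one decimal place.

62.9°C

Length n = 27. Base counts: G=3, A=12, C=2, T=10
G+C = 5, so %GC = 5/27 × 100 = 18.519%
Salt term: 16.6 × (-0.069) = -1.145
GC term: 0.41 × 18.519 = 7.593; length term: −675/27 = −25
Tm = 81.5 + (-1.145) + 7.593 − 25 = 62.948 → 62.9°C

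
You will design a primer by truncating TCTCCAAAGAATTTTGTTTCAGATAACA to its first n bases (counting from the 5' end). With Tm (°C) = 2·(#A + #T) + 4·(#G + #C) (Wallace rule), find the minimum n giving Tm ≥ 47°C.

n = 19

First 18 bases: TCTCCAAAGAATTTTGTT → Tm = 46°C (< 47°C)
First 19 bases: TCTCCAAAGAATTTTGTTT → Tm = 48°C (≥ 47°C)
Since every base adds ≥2°C, Tm only increases with n, so the threshold is first crossed at n = 19.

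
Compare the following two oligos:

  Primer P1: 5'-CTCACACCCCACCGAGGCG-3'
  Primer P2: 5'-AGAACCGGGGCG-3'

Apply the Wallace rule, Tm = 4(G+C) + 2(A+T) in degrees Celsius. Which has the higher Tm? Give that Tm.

Primer P1: A+T=5, G+C=14 → Tm = 2(5)+4(14) = 66°C
Primer P2: A+T=3, G+C=9 → Tm = 2(3)+4(9) = 42°C
66°C vs 42°C → primer P1 is higher.

Primer P1, 66°C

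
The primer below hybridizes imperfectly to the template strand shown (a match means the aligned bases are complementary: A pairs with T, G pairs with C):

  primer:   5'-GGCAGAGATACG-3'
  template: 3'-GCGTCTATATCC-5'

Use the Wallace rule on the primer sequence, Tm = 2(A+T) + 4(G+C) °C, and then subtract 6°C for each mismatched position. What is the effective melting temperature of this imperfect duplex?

20°C

Primer base counts: A=4, T=1, G=5, C=2 → A+T=5, G+C=7
Perfect-match Tm = 2(5) + 4(7) = 10 + 28 = 38°C
Mismatches (positions where the bases are not complementary): 3 (at positions 1, 7, 11)
Effective Tm = 38 − 3×6 = 38 − 18 = 20°C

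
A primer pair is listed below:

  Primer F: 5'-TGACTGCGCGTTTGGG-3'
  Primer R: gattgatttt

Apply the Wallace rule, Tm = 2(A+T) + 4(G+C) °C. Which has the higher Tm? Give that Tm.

Primer F: A+T=6, G+C=10 → Tm = 2(6)+4(10) = 52°C
Primer R: A+T=8, G+C=2 → Tm = 2(8)+4(2) = 24°C
52°C vs 24°C → primer F is higher.

Primer F, 52°C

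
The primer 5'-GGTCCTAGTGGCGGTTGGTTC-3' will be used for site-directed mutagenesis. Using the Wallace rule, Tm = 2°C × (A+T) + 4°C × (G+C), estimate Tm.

68°C

C=4, G=9, T=7, A=1
A+T = 8, G+C = 13
Tm = 2(8) + 4(13) = 16 + 52 = 68°C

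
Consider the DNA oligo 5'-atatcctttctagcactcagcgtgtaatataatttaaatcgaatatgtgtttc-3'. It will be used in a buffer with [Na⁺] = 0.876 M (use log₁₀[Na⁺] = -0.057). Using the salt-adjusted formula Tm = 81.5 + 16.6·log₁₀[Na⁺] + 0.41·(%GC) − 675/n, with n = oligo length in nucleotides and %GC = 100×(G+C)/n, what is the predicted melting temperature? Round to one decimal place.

Length n = 53. Base counts: A=16, T=21, C=9, G=7
G+C = 16, so %GC = 16/53 × 100 = 30.189%
Salt term: 16.6 × (-0.057) = -0.946
GC term: 0.41 × 30.189 = 12.377; length term: −675/53 = −12.736
Tm = 81.5 + (-0.946) + 12.377 − 12.736 = 80.195 → 80.2°C

80.2°C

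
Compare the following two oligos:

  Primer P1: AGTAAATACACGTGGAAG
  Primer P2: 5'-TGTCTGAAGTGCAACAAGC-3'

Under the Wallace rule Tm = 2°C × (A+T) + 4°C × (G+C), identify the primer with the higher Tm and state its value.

Primer P2, 56°C

Primer P1: A+T=11, G+C=7 → Tm = 2(11)+4(7) = 50°C
Primer P2: A+T=10, G+C=9 → Tm = 2(10)+4(9) = 56°C
50°C vs 56°C → primer P2 is higher.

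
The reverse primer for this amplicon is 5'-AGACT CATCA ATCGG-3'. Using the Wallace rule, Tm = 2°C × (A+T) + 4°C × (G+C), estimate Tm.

Base counts: T=3, C=4, G=3, A=5
A+T = 8, G+C = 7
Tm = 4·7 + 2·8 = 28 + 16 = 44°C

44°C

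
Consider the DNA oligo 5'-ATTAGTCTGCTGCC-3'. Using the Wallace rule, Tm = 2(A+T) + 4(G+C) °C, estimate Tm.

Scanning the sequence gives C=4, A=2, G=3, T=5.
AT pairs contribute 7, GC pairs contribute 7.
Tm = 4·7 + 2·7 = 28 + 14 = 42°C

42°C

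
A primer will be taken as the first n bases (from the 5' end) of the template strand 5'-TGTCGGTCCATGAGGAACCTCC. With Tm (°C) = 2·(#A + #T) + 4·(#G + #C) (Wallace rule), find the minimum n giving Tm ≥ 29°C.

n = 9

First 8 bases: TGTCGGTC → Tm = 26°C (< 29°C)
First 9 bases: TGTCGGTCC → Tm = 30°C (≥ 29°C)
Each additional base adds 2°C (A/T) or 4°C (G/C), so Tm is non-decreasing in n; n = 9 is the first length to reach 29°C.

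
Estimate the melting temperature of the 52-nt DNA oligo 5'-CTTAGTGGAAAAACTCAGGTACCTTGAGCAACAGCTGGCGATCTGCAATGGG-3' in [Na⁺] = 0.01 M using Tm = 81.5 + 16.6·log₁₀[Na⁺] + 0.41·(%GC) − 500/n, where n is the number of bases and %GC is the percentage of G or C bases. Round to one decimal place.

59.2°C

Length n = 52. G=15, T=11, A=15, C=11
G+C = 26, so %GC = 26/52 × 100 = 50%
Salt term: 16.6 × (-2) = -33.2
GC term: 0.41 × 50 = 20.5; length term: −500/52 = −9.615
Tm = 81.5 + (-33.2) + 20.5 − 9.615 = 59.185 → 59.2°C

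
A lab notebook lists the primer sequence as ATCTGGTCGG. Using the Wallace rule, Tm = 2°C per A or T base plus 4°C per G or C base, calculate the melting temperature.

C=2, T=3, A=1, G=4
So N_AT = 4 and N_GC = 6.
Tm = 2(4) + 4(6) = 8 + 24 = 32°C

32°C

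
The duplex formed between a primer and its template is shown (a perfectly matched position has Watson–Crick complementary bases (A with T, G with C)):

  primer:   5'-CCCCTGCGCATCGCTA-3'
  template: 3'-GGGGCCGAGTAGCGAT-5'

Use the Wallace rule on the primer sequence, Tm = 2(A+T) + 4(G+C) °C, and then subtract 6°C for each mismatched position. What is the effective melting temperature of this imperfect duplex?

42°C

Primer base counts: A=2, T=3, G=3, C=8 → A+T=5, G+C=11
Perfect-match Tm = 2(5) + 4(11) = 10 + 44 = 54°C
Mismatches (positions where the bases are not complementary): 2 (at positions 5, 8)
Effective Tm = 54 − 2×6 = 54 − 12 = 42°C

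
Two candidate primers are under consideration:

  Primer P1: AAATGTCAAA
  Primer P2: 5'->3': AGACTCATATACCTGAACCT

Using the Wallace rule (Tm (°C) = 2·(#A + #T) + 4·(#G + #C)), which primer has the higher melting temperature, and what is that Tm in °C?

Primer P2, 56°C

Primer P1: A+T=8, G+C=2 → Tm = 2(8)+4(2) = 24°C
Primer P2: A+T=12, G+C=8 → Tm = 2(12)+4(8) = 56°C
24°C vs 56°C → primer P2 is higher.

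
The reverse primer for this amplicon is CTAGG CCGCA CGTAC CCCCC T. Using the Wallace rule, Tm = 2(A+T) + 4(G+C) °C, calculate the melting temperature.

Counting bases: G=4, C=11, A=3, T=3
AT pairs contribute 6, GC pairs contribute 15.
Tm = 2(6) + 4(15) = 12 + 60 = 72°C

72°C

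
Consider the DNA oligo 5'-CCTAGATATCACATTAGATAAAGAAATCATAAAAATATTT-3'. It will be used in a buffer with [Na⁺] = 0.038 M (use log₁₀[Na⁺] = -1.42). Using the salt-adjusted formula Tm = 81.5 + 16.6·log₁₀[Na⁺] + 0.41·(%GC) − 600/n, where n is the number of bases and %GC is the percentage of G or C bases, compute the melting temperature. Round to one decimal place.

Length n = 40. Base counts: A=20, G=3, C=5, T=12
G+C = 8, so %GC = 8/40 × 100 = 20%
Salt term: 16.6 × (-1.42) = -23.572
GC term: 0.41 × 20 = 8.2; length term: −600/40 = −15
Tm = 81.5 + (-23.572) + 8.2 − 15 = 51.128 → 51.1°C

51.1°C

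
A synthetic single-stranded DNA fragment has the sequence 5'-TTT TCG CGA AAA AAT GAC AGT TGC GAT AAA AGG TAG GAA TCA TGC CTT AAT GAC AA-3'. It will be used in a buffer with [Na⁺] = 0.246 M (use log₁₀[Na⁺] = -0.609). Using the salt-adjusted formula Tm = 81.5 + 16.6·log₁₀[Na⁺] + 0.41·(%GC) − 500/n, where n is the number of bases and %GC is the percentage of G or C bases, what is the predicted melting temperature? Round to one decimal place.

Length n = 56. Base counts: A=22, C=8, G=12, T=14
G+C = 20, so %GC = 20/56 × 100 = 35.714%
Salt term: 16.6 × (-0.609) = -10.109
GC term: 0.41 × 35.714 = 14.643; length term: −500/56 = −8.929
Tm = 81.5 + (-10.109) + 14.643 − 8.929 = 77.105 → 77.1°C

77.1°C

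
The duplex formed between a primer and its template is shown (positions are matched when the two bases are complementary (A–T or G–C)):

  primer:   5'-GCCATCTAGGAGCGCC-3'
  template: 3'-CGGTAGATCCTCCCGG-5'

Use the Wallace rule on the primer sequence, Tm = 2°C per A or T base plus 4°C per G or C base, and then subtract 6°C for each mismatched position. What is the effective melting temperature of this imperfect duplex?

48°C

Primer base counts: A=3, T=2, G=5, C=6 → A+T=5, G+C=11
Perfect-match Tm = 2(5) + 4(11) = 10 + 44 = 54°C
Mismatches (positions where the bases are not complementary): 1 (at position 13)
Effective Tm = 54 − 1×6 = 54 − 6 = 48°C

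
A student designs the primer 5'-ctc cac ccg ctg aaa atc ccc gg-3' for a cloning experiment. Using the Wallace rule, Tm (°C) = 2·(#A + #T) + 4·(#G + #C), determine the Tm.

76°C

Scanning the sequence gives C=11, T=3, A=5, G=4.
So N_AT = 8 and N_GC = 15.
Tm = 2(8) + 4(15) = 16 + 60 = 76°C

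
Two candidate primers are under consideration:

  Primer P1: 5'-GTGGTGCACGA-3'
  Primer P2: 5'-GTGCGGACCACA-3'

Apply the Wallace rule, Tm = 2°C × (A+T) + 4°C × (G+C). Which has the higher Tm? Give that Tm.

Primer P1: A+T=4, G+C=7 → Tm = 2(4)+4(7) = 36°C
Primer P2: A+T=4, G+C=8 → Tm = 2(4)+4(8) = 40°C
36°C vs 40°C → primer P2 is higher.

Primer P2, 40°C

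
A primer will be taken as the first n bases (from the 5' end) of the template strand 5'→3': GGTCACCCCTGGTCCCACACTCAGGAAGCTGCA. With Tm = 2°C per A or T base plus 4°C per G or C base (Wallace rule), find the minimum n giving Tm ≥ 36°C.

n = 11

First 10 bases: GGTCACCCCT → Tm = 34°C (< 36°C)
First 11 bases: GGTCACCCCTG → Tm = 38°C (≥ 36°C)
Each additional base adds 2°C (A/T) or 4°C (G/C), so Tm is non-decreasing in n; n = 11 is the first length to reach 36°C.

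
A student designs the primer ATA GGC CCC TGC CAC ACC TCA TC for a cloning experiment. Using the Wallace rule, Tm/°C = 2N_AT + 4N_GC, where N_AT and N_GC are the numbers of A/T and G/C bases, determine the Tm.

74°C

Base counts: T=4, G=3, C=11, A=5
A+T = 9, G+C = 14
Tm = 2(9) + 4(14) = 18 + 56 = 74°C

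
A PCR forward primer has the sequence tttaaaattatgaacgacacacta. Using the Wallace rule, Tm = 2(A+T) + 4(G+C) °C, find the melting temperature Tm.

Counting bases: C=4, T=7, G=2, A=11
So N_AT = 18 and N_GC = 6.
Tm = 2(18) + 4(6) = 36 + 24 = 60°C

60°C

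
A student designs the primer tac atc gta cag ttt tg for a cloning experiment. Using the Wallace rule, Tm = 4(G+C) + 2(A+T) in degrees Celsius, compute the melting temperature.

46°C

T=7, G=3, C=3, A=4
So N_AT = 11 and N_GC = 6.
Tm = 4·6 + 2·11 = 24 + 22 = 46°C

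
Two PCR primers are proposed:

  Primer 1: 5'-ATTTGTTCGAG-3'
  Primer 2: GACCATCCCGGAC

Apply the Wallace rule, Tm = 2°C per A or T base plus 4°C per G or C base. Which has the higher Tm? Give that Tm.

Primer 1: A+T=7, G+C=4 → Tm = 2(7)+4(4) = 30°C
Primer 2: A+T=4, G+C=9 → Tm = 2(4)+4(9) = 44°C
30°C vs 44°C → primer 2 is higher.

Primer 2, 44°C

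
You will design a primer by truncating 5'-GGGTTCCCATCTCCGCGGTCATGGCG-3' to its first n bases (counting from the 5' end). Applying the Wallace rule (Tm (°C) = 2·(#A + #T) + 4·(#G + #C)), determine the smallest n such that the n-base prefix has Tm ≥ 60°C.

First 17 bases: GGGTTCCCATCTCCGCG → Tm = 58°C (< 60°C)
First 18 bases: GGGTTCCCATCTCCGCGG → Tm = 62°C (≥ 60°C)
Each additional base adds 2°C (A/T) or 4°C (G/C), so Tm is non-decreasing in n; n = 18 is the first length to reach 60°C.

n = 18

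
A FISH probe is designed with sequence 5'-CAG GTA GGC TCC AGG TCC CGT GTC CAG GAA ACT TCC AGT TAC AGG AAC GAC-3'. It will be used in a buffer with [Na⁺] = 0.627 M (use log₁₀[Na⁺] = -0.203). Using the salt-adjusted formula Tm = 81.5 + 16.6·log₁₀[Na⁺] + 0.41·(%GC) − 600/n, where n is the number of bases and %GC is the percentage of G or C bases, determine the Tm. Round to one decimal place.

Length n = 51. C=15, A=13, T=9, G=14
G+C = 29, so %GC = 29/51 × 100 = 56.863%
Salt term: 16.6 × (-0.203) = -3.37
GC term: 0.41 × 56.863 = 23.314; length term: −600/51 = −11.765
Tm = 81.5 + (-3.37) + 23.314 − 11.765 = 89.679 → 89.7°C

89.7°C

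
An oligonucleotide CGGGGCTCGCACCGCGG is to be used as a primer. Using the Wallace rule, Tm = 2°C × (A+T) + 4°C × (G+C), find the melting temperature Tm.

Base counts: G=8, C=7, A=1, T=1
A+T = 2, G+C = 15
Tm = 4·15 + 2·2 = 60 + 4 = 64°C

64°C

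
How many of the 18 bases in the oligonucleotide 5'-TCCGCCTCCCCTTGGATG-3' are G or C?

12

Base counts: C=8, G=4, A=1, T=5
G+C = 4 + 8 = 12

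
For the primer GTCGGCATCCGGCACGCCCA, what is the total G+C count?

15

Base counts: C=9, G=6, A=3, T=2
G+C = 6 + 9 = 15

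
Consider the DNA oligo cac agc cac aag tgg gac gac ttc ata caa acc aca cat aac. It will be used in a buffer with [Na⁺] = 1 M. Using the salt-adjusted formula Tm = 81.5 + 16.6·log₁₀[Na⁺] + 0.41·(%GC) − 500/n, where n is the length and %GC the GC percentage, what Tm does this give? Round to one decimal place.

Length n = 42. C=14, G=6, T=5, A=17
G+C = 20, so %GC = 20/42 × 100 = 47.619%
Salt term: 16.6 × (0) = 0
GC term: 0.41 × 47.619 = 19.524; length term: −500/42 = −11.905
Tm = 81.5 + (0) + 19.524 − 11.905 = 89.119 → 89.1°C

89.1°C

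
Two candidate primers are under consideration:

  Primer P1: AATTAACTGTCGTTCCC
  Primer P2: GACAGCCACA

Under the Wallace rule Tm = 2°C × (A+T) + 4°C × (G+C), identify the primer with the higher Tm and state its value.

Primer P1, 48°C

Primer P1: A+T=10, G+C=7 → Tm = 2(10)+4(7) = 48°C
Primer P2: A+T=4, G+C=6 → Tm = 2(4)+4(6) = 32°C
48°C vs 32°C → primer P1 is higher.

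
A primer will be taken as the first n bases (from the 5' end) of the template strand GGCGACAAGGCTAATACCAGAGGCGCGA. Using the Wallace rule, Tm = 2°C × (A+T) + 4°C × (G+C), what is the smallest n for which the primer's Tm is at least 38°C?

First 10 bases: GGCGACAAGG → Tm = 34°C (< 38°C)
First 11 bases: GGCGACAAGGC → Tm = 38°C (≥ 38°C)
Each additional base adds 2°C (A/T) or 4°C (G/C), so Tm is non-decreasing in n; n = 11 is the first length to reach 38°C.

n = 11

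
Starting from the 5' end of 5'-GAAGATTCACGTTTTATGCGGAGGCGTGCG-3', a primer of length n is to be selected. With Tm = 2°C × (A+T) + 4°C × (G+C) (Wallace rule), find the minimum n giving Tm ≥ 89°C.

n = 30

First 29 bases: GAAGATTCACGTTTTATGCGGAGGCGTGC → Tm = 88°C (< 89°C)
First 30 bases: GAAGATTCACGTTTTATGCGGAGGCGTGCG → Tm = 92°C (≥ 89°C)
Since every base adds ≥2°C, Tm only increases with n, so the threshold is first crossed at n = 30.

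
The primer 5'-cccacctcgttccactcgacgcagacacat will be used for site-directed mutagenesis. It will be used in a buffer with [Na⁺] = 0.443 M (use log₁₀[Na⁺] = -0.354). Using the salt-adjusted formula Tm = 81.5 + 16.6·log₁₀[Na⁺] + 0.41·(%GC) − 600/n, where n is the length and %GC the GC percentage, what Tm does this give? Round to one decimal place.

Length n = 30. Base counts: C=14, T=5, G=4, A=7
G+C = 18, so %GC = 18/30 × 100 = 60%
Salt term: 16.6 × (-0.354) = -5.876
GC term: 0.41 × 60 = 24.6; length term: −600/30 = −20
Tm = 81.5 + (-5.876) + 24.6 − 20 = 80.224 → 80.2°C

80.2°C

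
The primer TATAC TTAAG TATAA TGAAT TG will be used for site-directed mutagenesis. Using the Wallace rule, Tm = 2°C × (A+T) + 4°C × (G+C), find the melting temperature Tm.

Counting bases: T=9, C=1, A=9, G=3
AT pairs contribute 18, GC pairs contribute 4.
Tm = 2×18 + 4×4 = 52°C

52°C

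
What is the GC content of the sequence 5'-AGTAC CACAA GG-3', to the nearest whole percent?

50%

Scanning the sequence gives A=5, G=3, T=1, C=3.
G+C = 3 + 3 = 6 out of 12 bases
%GC = 6/12 × 100 = 50% ≈ 50%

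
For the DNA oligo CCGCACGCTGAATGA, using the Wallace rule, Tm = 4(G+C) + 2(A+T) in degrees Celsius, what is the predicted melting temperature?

48°C

G=4, T=2, C=5, A=4
AT pairs contribute 6, GC pairs contribute 9.
Tm = 4·9 + 2·6 = 36 + 12 = 48°C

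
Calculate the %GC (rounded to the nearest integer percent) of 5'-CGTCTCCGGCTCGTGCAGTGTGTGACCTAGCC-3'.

A=3, T=8, C=11, G=10
G+C = 10 + 11 = 21 out of 32 bases
%GC = 21/32 × 100 = 65.62% ≈ 66%

66%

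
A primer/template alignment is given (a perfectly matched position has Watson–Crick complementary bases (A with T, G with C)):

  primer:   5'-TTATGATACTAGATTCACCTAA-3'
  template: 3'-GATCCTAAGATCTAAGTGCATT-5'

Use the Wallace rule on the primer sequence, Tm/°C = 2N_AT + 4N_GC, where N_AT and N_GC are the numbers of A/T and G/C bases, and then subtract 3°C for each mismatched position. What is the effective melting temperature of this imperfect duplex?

Primer base counts: A=8, T=8, G=2, C=4 → A+T=16, G+C=6
Perfect-match Tm = 2(16) + 4(6) = 32 + 24 = 56°C
Mismatches (positions where the bases are not complementary): 4 (at positions 1, 4, 8, 19)
Effective Tm = 56 − 4×3 = 56 − 12 = 44°C

44°C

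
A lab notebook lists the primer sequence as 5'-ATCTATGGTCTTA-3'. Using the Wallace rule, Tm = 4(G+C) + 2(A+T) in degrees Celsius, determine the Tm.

34°C

Counting bases: T=6, G=2, A=3, C=2
AT pairs contribute 9, GC pairs contribute 4.
Tm = 2×9 + 4×4 = 34°C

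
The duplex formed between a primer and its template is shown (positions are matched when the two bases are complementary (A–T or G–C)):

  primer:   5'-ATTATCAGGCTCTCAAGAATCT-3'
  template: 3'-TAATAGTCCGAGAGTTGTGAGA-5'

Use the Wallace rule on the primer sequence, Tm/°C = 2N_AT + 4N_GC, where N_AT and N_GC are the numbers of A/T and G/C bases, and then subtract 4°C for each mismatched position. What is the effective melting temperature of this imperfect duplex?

52°C

Primer base counts: A=7, T=7, G=3, C=5 → A+T=14, G+C=8
Perfect-match Tm = 2(14) + 4(8) = 28 + 32 = 60°C
Mismatches (positions where the bases are not complementary): 2 (at positions 17, 19)
Effective Tm = 60 − 2×4 = 60 − 8 = 52°C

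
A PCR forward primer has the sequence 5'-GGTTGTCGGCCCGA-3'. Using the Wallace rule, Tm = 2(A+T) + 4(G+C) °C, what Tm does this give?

48°C

A=1, G=6, C=4, T=3
So N_AT = 4 and N_GC = 10.
Tm = 2×4 + 4×10 = 48°C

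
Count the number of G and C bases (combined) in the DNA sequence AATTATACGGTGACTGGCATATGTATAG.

Scanning the sequence gives C=3, T=9, G=7, A=9.
G+C = 7 + 3 = 10

10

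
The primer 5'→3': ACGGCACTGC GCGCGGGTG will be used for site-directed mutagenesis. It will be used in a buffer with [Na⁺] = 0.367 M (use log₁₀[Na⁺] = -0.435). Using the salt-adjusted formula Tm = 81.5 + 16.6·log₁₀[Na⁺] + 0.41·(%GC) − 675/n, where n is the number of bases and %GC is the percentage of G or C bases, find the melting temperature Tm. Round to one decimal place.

Length n = 19. Counting bases: C=6, A=2, T=2, G=9
G+C = 15, so %GC = 15/19 × 100 = 78.947%
Salt term: 16.6 × (-0.435) = -7.221
GC term: 0.41 × 78.947 = 32.368; length term: −675/19 = −35.526
Tm = 81.5 + (-7.221) + 32.368 − 35.526 = 71.121 → 71.1°C

71.1°C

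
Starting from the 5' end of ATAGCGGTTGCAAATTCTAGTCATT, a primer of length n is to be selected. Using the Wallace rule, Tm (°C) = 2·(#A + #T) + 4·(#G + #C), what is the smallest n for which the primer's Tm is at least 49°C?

n = 18

First 17 bases: ATAGCGGTTGCAAATTC → Tm = 48°C (< 49°C)
First 18 bases: ATAGCGGTTGCAAATTCT → Tm = 50°C (≥ 49°C)
Each additional base adds 2°C (A/T) or 4°C (G/C), so Tm is non-decreasing in n; n = 18 is the first length to reach 49°C.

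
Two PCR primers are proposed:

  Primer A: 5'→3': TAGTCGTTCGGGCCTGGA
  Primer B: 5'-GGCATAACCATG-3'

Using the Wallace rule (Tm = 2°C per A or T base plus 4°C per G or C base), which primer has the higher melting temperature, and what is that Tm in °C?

Primer A: A+T=7, G+C=11 → Tm = 2(7)+4(11) = 58°C
Primer B: A+T=6, G+C=6 → Tm = 2(6)+4(6) = 36°C
58°C vs 36°C → primer A is higher.

Primer A, 58°C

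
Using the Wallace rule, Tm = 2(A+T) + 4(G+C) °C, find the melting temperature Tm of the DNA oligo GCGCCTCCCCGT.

Scanning the sequence gives A=0, C=7, G=3, T=2.
A+T = 2, G+C = 10
Tm = 2(2) + 4(10) = 4 + 40 = 44°C

44°C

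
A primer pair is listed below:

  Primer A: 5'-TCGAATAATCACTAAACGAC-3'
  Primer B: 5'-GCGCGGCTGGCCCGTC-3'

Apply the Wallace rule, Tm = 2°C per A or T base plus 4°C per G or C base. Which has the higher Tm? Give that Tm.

Primer B, 60°C

Primer A: A+T=13, G+C=7 → Tm = 2(13)+4(7) = 54°C
Primer B: A+T=2, G+C=14 → Tm = 2(2)+4(14) = 60°C
54°C vs 60°C → primer B is higher.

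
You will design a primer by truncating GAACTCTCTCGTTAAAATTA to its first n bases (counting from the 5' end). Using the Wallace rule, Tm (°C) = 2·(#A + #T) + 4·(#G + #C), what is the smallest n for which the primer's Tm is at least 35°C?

n = 12

First 11 bases: GAACTCTCTCG → Tm = 34°C (< 35°C)
First 12 bases: GAACTCTCTCGT → Tm = 36°C (≥ 35°C)
Each additional base adds 2°C (A/T) or 4°C (G/C), so Tm is non-decreasing in n; n = 12 is the first length to reach 35°C.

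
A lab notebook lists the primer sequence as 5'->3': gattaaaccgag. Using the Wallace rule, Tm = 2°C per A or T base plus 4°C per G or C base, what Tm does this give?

Base counts: A=5, T=2, G=3, C=2
So N_AT = 7 and N_GC = 5.
Tm = 4·5 + 2·7 = 20 + 14 = 34°C

34°C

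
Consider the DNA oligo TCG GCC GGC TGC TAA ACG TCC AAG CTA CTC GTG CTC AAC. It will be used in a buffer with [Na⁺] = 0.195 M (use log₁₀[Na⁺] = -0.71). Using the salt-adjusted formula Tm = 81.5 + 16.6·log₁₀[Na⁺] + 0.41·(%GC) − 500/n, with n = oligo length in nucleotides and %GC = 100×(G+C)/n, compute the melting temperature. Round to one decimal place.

Length n = 39. T=8, G=9, C=14, A=8
G+C = 23, so %GC = 23/39 × 100 = 58.974%
Salt term: 16.6 × (-0.71) = -11.786
GC term: 0.41 × 58.974 = 24.179; length term: −500/39 = −12.821
Tm = 81.5 + (-11.786) + 24.179 − 12.821 = 81.072 → 81.1°C

81.1°C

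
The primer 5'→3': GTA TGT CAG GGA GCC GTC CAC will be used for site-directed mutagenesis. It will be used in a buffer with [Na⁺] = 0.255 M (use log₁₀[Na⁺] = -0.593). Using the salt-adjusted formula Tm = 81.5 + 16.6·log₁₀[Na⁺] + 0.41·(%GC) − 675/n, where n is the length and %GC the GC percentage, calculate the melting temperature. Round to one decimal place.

Length n = 21. Counting bases: A=4, G=7, T=4, C=6
G+C = 13, so %GC = 13/21 × 100 = 61.905%
Salt term: 16.6 × (-0.593) = -9.844
GC term: 0.41 × 61.905 = 25.381; length term: −675/21 = −32.143
Tm = 81.5 + (-9.844) + 25.381 − 32.143 = 64.894 → 64.9°C

64.9°C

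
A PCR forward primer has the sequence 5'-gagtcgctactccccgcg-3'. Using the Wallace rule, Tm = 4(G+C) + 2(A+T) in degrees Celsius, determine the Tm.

62°C

Counting bases: T=3, C=8, G=5, A=2
AT pairs contribute 5, GC pairs contribute 13.
Tm = 2×5 + 4×13 = 62°C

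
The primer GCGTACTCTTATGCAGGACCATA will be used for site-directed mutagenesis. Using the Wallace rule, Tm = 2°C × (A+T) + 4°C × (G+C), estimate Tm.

Counting bases: G=5, A=6, C=6, T=6
AT pairs contribute 12, GC pairs contribute 11.
Tm = 4·11 + 2·12 = 44 + 24 = 68°C

68°C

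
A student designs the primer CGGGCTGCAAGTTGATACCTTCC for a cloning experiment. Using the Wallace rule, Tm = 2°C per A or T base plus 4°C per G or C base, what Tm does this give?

72°C

Scanning the sequence gives G=6, T=6, A=4, C=7.
So N_AT = 10 and N_GC = 13.
Tm = 2(10) + 4(13) = 20 + 52 = 72°C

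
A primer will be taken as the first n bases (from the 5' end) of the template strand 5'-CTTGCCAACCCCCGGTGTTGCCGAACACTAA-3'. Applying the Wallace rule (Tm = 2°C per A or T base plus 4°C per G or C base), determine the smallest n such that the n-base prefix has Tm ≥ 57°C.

n = 17

First 16 bases: CTTGCCAACCCCCGGT → Tm = 54°C (< 57°C)
First 17 bases: CTTGCCAACCCCCGGTG → Tm = 58°C (≥ 57°C)
Each additional base adds 2°C (A/T) or 4°C (G/C), so Tm is non-decreasing in n; n = 17 is the first length to reach 57°C.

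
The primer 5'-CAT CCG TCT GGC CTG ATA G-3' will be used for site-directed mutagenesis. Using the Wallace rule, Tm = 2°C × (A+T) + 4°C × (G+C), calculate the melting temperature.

Scanning the sequence gives C=6, G=5, T=5, A=3.
So N_AT = 8 and N_GC = 11.
Tm = 2×8 + 4×11 = 60°C

60°C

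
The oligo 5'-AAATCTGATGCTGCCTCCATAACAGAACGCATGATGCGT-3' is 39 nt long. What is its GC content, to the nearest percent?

46%

Counting bases: A=12, T=9, C=10, G=8
G+C = 8 + 10 = 18 out of 39 bases
%GC = 18/39 × 100 = 46.15% ≈ 46%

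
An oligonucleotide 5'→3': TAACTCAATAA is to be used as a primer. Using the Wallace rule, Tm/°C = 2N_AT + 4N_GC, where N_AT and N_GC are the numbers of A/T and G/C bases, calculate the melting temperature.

Scanning the sequence gives C=2, A=6, G=0, T=3.
So N_AT = 9 and N_GC = 2.
Tm = 2(9) + 4(2) = 18 + 8 = 26°C

26°C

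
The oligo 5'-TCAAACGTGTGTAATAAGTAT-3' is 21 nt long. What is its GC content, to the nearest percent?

29%

Base counts: A=8, C=2, G=4, T=7
G+C = 4 + 2 = 6 out of 21 bases
%GC = 6/21 × 100 = 28.57% ≈ 29%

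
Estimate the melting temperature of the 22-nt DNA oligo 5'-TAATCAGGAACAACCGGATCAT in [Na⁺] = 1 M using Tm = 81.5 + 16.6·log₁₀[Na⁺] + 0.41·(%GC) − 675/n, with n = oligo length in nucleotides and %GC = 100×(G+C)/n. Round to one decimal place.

Length n = 22. Scanning the sequence gives C=5, G=4, T=4, A=9.
G+C = 9, so %GC = 9/22 × 100 = 40.909%
Salt term: 16.6 × (0) = 0
GC term: 0.41 × 40.909 = 16.773; length term: −675/22 = −30.682
Tm = 81.5 + (0) + 16.773 − 30.682 = 67.591 → 67.6°C

67.6°C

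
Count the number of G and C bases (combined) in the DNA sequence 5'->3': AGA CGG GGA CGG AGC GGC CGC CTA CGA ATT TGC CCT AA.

Counting bases: A=9, C=11, G=13, T=5
G+C = 13 + 11 = 24

24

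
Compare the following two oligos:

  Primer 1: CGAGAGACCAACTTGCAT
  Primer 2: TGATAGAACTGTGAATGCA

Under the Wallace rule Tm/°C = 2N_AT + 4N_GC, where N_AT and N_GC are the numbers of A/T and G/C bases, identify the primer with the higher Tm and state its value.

Primer 1: A+T=9, G+C=9 → Tm = 2(9)+4(9) = 54°C
Primer 2: A+T=12, G+C=7 → Tm = 2(12)+4(7) = 52°C
54°C vs 52°C → primer 1 is higher.

Primer 1, 54°C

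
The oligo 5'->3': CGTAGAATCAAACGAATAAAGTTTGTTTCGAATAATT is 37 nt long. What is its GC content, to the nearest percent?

Counting bases: G=6, A=15, C=4, T=12
G+C = 6 + 4 = 10 out of 37 bases
%GC = 10/37 × 100 = 27.03% ≈ 27%

27%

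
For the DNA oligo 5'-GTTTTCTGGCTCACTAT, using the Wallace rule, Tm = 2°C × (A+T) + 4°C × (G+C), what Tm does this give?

G=3, C=4, T=8, A=2
AT pairs contribute 10, GC pairs contribute 7.
Tm = 2×10 + 4×7 = 48°C

48°C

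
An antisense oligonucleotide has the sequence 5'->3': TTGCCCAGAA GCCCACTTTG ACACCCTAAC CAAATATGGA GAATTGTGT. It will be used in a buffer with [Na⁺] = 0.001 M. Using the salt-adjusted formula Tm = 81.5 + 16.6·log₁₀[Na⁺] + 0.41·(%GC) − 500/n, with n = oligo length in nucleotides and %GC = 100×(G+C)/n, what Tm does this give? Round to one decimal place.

39.9°C

Length n = 49. C=13, T=12, G=9, A=15
G+C = 22, so %GC = 22/49 × 100 = 44.898%
Salt term: 16.6 × (-3) = -49.8
GC term: 0.41 × 44.898 = 18.408; length term: −500/49 = −10.204
Tm = 81.5 + (-49.8) + 18.408 − 10.204 = 39.904 → 39.9°C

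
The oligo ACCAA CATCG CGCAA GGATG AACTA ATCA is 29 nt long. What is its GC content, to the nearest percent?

45%

Base counts: C=8, T=4, A=12, G=5
G+C = 5 + 8 = 13 out of 29 bases
%GC = 13/29 × 100 = 44.83% ≈ 45%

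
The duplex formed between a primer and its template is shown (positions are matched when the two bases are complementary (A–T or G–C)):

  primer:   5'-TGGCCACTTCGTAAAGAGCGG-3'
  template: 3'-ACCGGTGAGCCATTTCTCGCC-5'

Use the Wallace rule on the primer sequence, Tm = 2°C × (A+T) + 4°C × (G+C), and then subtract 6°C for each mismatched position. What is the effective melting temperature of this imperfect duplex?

Primer base counts: A=5, T=4, G=7, C=5 → A+T=9, G+C=12
Perfect-match Tm = 2(9) + 4(12) = 18 + 48 = 66°C
Mismatches (positions where the bases are not complementary): 2 (at positions 9, 10)
Effective Tm = 66 − 2×6 = 66 − 12 = 54°C

54°C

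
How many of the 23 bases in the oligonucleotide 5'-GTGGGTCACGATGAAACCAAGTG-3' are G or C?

12

Counting bases: A=7, C=4, T=4, G=8
G+C = 8 + 4 = 12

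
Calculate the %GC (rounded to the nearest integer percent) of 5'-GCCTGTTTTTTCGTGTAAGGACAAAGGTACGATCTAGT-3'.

42%

Scanning the sequence gives A=9, C=6, G=10, T=13.
G+C = 10 + 6 = 16 out of 38 bases
%GC = 16/38 × 100 = 42.11% ≈ 42%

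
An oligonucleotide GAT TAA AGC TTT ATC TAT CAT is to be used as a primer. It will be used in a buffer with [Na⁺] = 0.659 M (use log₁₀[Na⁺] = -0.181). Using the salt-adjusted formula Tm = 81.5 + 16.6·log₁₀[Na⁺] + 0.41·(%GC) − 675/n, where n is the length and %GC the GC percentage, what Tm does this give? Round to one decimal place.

56.1°C

Length n = 21. Scanning the sequence gives T=9, G=2, A=7, C=3.
G+C = 5, so %GC = 5/21 × 100 = 23.81%
Salt term: 16.6 × (-0.181) = -3.005
GC term: 0.41 × 23.81 = 9.762; length term: −675/21 = −32.143
Tm = 81.5 + (-3.005) + 9.762 − 32.143 = 56.114 → 56.1°C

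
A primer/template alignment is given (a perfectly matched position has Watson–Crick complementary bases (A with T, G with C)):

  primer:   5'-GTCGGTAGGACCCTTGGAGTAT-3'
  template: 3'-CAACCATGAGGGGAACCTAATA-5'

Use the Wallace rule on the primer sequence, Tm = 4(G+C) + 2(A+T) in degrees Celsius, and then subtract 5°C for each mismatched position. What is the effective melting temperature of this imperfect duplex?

43°C

Primer base counts: A=4, T=6, G=8, C=4 → A+T=10, G+C=12
Perfect-match Tm = 2(10) + 4(12) = 20 + 48 = 68°C
Mismatches (positions where the bases are not complementary): 5 (at positions 3, 8, 9, 10, 19)
Effective Tm = 68 − 5×5 = 68 − 25 = 43°C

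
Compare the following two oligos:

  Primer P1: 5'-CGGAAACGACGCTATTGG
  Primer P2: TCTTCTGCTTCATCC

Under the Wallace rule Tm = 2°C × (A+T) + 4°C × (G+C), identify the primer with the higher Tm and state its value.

Primer P1, 56°C

Primer P1: A+T=8, G+C=10 → Tm = 2(8)+4(10) = 56°C
Primer P2: A+T=8, G+C=7 → Tm = 2(8)+4(7) = 44°C
56°C vs 44°C → primer P1 is higher.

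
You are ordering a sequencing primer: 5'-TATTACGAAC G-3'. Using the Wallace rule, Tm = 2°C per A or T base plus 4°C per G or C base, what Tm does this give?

Base counts: G=2, C=2, A=4, T=3
AT pairs contribute 7, GC pairs contribute 4.
Tm = 2×7 + 4×4 = 30°C

30°C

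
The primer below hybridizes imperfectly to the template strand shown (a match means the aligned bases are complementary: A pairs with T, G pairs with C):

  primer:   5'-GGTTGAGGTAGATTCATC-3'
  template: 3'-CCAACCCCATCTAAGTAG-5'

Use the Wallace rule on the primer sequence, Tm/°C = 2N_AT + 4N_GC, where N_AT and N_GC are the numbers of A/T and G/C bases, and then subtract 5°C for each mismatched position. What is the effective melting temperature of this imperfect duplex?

Primer base counts: A=4, T=6, G=6, C=2 → A+T=10, G+C=8
Perfect-match Tm = 2(10) + 4(8) = 20 + 32 = 52°C
Mismatches (positions where the bases are not complementary): 1 (at position 6)
Effective Tm = 52 − 1×5 = 52 − 5 = 47°C

47°C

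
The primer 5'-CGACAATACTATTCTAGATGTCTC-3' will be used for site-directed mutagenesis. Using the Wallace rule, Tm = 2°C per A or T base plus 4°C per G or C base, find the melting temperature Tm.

T=8, G=3, A=7, C=6
AT pairs contribute 15, GC pairs contribute 9.
Tm = 2×15 + 4×9 = 66°C

66°C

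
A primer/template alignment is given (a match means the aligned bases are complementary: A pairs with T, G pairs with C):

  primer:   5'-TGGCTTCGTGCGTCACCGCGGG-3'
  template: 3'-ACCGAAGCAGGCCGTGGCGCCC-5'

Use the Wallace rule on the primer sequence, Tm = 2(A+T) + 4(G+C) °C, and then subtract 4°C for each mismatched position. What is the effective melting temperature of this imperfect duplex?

68°C

Primer base counts: A=1, T=5, G=9, C=7 → A+T=6, G+C=16
Perfect-match Tm = 2(6) + 4(16) = 12 + 64 = 76°C
Mismatches (positions where the bases are not complementary): 2 (at positions 10, 13)
Effective Tm = 76 − 2×4 = 76 − 8 = 68°C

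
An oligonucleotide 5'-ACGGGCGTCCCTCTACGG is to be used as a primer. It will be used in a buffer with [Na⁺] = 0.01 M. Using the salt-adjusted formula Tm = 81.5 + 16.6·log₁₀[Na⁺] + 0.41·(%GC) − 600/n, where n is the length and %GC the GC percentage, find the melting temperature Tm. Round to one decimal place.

44.6°C

Length n = 18. Base counts: T=3, A=2, C=7, G=6
G+C = 13, so %GC = 13/18 × 100 = 72.222%
Salt term: 16.6 × (-2) = -33.2
GC term: 0.41 × 72.222 = 29.611; length term: −600/18 = −33.333
Tm = 81.5 + (-33.2) + 29.611 − 33.333 = 44.578 → 44.6°C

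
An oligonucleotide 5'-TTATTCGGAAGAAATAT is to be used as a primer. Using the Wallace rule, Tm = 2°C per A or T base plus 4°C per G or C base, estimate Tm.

42°C

T=6, C=1, G=3, A=7
AT pairs contribute 13, GC pairs contribute 4.
Tm = 2×13 + 4×4 = 42°C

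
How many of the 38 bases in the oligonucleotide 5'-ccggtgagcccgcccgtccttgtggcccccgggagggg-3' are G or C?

31

Scanning the sequence gives T=5, A=2, C=15, G=16.
Total G or C: 16 + 15 = 31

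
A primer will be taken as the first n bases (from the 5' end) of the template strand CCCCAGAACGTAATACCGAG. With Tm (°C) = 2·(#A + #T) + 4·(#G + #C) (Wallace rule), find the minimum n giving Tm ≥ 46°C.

First 15 bases: CCCCAGAACGTAATA → Tm = 44°C (< 46°C)
First 16 bases: CCCCAGAACGTAATAC → Tm = 48°C (≥ 46°C)
Since every base adds ≥2°C, Tm only increases with n, so the threshold is first crossed at n = 16.

n = 16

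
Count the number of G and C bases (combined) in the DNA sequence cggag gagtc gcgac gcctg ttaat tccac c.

19

T=6, C=10, A=6, G=9
Total G or C: 9 + 10 = 19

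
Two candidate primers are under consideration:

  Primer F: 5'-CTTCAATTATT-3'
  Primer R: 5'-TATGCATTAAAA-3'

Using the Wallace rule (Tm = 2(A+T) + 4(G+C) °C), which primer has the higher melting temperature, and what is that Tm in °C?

Primer R, 28°C

Primer F: A+T=9, G+C=2 → Tm = 2(9)+4(2) = 26°C
Primer R: A+T=10, G+C=2 → Tm = 2(10)+4(2) = 28°C
26°C vs 28°C → primer R is higher.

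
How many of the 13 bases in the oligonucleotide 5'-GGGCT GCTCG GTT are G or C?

9

A=0, C=3, G=6, T=4
G+C = 6 + 3 = 9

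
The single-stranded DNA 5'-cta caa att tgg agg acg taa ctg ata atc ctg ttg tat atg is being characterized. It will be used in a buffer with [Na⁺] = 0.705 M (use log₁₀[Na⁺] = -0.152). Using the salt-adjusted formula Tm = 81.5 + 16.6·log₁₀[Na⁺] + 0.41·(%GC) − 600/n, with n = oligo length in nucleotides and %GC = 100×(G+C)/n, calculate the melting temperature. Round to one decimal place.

Length n = 42. A=13, T=14, G=9, C=6
G+C = 15, so %GC = 15/42 × 100 = 35.714%
Salt term: 16.6 × (-0.152) = -2.523
GC term: 0.41 × 35.714 = 14.643; length term: −600/42 = −14.286
Tm = 81.5 + (-2.523) + 14.643 − 14.286 = 79.334 → 79.3°C

79.3°C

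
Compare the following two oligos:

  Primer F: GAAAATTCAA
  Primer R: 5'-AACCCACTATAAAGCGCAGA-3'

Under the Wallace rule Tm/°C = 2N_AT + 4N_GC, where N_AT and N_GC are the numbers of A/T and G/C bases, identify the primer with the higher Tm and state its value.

Primer R, 58°C

Primer F: A+T=8, G+C=2 → Tm = 2(8)+4(2) = 24°C
Primer R: A+T=11, G+C=9 → Tm = 2(11)+4(9) = 58°C
24°C vs 58°C → primer R is higher.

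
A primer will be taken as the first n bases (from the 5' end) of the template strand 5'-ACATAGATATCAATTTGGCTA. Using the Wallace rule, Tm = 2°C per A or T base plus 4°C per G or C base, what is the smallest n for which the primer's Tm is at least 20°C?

First 7 bases: ACATAGA → Tm = 18°C (< 20°C)
First 8 bases: ACATAGAT → Tm = 20°C (≥ 20°C)
Each additional base adds 2°C (A/T) or 4°C (G/C), so Tm is non-decreasing in n; n = 8 is the first length to reach 20°C.

n = 8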